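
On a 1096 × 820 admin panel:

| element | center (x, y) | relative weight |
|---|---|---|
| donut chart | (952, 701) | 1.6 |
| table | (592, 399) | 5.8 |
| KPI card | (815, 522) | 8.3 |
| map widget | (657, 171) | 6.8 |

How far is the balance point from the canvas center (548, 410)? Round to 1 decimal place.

Weights sum to 1.6 + 5.8 + 8.3 + 6.8 = 22.5.
x: (1.6·952 + 5.8·592 + 8.3·815 + 6.8·657) / 22.5 = 16188.9 / 22.5 ≈ 719.51
y: (1.6·701 + 5.8·399 + 8.3·522 + 6.8·171) / 22.5 = 8931.2 / 22.5 ≈ 396.94
From (548, 410): dx = 171.51, dy = -13.06, so the distance is √(dx²+dy²) ≈ 172.00.

≈ 172.0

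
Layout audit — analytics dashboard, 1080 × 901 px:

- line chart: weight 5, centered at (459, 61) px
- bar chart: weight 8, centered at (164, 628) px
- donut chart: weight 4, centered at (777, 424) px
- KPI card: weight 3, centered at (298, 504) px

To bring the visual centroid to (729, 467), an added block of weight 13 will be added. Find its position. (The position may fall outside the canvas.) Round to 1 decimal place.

New total weight: (5 + 8 + 4 + 3) + 13 = 33.
Along x: (7609 + 13·x) / 33 = 729 (existing moment 5·459 + 8·164 + 4·777 + 3·298 = 7609) ⇒ x = (24057 − 7609) / 13 ≈ 1265.23.
Along y: (8537 + 13·y) / 33 = 467 (existing moment 5·61 + 8·628 + 4·424 + 3·504 = 8537) ⇒ y = (15411 − 8537) / 13 ≈ 528.77.

(1265.2, 528.8)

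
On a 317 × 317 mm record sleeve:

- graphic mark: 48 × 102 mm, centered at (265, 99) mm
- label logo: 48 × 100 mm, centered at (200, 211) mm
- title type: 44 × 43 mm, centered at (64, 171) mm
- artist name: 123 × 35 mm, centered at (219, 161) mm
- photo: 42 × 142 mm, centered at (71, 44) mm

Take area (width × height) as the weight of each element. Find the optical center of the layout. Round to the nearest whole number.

(171, 127)

Taking area as weight: graphic mark 48·102 = 4896, label logo 48·100 = 4800, title type 44·43 = 1892, artist name 123·35 = 4305, photo 42·142 = 5964. Sum 21857.
Σw·x = 4896·265 + 4800·200 + 1892·64 + 4305·219 + 5964·71 = 3744767, so x̄ = 3744767/21857 ≈ 171.33.
Σw·y = 4896·99 + 4800·211 + 1892·171 + 4305·161 + 5964·44 = 2776557, so ȳ = 2776557/21857 ≈ 127.03.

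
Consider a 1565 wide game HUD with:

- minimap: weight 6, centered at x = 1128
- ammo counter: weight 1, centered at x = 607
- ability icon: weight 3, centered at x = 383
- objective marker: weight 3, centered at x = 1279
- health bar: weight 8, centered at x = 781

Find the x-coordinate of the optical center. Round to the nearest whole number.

x ≈ 886

Total weight = 6 + 1 + 3 + 3 + 8 = 21.
x: (6·1128 + 1·607 + 3·383 + 3·1279 + 8·781) / 21 = 18609 / 21 ≈ 886.14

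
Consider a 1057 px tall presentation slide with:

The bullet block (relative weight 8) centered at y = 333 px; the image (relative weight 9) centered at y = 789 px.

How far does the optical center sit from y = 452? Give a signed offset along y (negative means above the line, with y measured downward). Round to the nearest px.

Total weight = 8 + 9 = 17.
y-moment: 8·333 + 9·789 = 9765; centroid 9765/17 ≈ 574.41.
Difference: 574.41 − 452 ≈ 122.41.

≈ 122 px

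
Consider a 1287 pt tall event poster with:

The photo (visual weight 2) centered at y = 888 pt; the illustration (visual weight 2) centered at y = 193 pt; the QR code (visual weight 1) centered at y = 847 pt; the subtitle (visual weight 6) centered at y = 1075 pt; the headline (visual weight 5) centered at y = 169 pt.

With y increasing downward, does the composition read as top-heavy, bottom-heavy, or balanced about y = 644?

balanced

Σw = 2 + 2 + 1 + 6 + 5 = 16.
y-moment: 2·888 + 2·193 + 1·847 + 6·1075 + 5·169 = 10304; centroid 10304/16 ≈ 644.00.
The centroid 644.00 matches the midline at 644, so the layout is balanced.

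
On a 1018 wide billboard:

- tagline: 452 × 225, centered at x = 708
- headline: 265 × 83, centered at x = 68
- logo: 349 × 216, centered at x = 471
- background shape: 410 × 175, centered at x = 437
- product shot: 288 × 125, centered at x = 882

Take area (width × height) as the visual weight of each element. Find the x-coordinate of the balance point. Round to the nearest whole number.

x ≈ 561

Areas: tagline 452·225 = 101700, headline 265·83 = 21995, logo 349·216 = 75384, background shape 410·175 = 71750, product shot 288·125 = 36000. Total weight = 306829.
x: (101700·708 + 21995·68 + 75384·471 + 71750·437 + 36000·882) / 306829 = 172111874 / 306829 ≈ 560.94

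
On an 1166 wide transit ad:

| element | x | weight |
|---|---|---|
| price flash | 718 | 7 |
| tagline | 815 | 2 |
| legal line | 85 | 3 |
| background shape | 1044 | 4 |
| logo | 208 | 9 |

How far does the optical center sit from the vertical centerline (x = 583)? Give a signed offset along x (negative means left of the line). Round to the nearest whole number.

≈ -65

Σw = 7 + 2 + 3 + 4 + 9 = 25.
x-moment: 7·718 + 2·815 + 3·85 + 4·1044 + 9·208 = 12959; centroid 12959/25 ≈ 518.36.
Difference: 518.36 − 583 ≈ -64.64.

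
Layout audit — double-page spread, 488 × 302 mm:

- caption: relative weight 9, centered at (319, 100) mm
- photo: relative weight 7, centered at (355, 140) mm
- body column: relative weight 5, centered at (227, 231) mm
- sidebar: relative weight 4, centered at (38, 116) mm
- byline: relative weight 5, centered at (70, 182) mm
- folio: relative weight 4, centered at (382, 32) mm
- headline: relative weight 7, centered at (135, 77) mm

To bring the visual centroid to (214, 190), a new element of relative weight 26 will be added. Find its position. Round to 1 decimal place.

After adding the new element, total weight = 9 + 7 + 5 + 4 + 5 + 4 + 7 + 26 = 67.
x: need Σw·x = 67·214 = 14338. Existing = 9·319 + 7·355 + 5·227 + 4·38 + 5·70 + 4·382 + 7·135 = 9466. Remainder 4872 / 26 ≈ 187.38.
y: need Σw·y = 67·190 = 12730. Existing = 9·100 + 7·140 + 5·231 + 4·116 + 5·182 + 4·32 + 7·77 = 5076. Remainder 7654 / 26 ≈ 294.38.

(187.4, 294.4)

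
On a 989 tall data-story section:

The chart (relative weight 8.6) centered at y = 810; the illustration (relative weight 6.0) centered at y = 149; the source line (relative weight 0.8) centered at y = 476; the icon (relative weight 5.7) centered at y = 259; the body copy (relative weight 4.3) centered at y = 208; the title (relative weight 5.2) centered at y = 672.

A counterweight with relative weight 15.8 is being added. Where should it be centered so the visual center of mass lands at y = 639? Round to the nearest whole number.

With the counterweight, Σw becomes 8.6 + 6.0 + 0.8 + 5.7 + 4.3 + 5.2 + 15.8 = 46.4.
Along y: (14105.9 + 15.8·y) / 46.4 = 639 (existing moment 8.6·810 + 6.0·149 + 0.8·476 + 5.7·259 + 4.3·208 + 5.2·672 = 14105.9) ⇒ y = (29649.6 − 14105.9) / 15.8 ≈ 983.78.

y ≈ 984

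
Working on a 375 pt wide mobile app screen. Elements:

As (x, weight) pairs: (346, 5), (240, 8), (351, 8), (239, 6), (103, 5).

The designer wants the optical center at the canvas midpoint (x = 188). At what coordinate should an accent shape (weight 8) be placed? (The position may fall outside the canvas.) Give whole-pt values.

x ≈ -111

New total weight: (5 + 8 + 8 + 6 + 5) + 8 = 40.
x: need Σw·x = 40·188 = 7520. Existing = 5·346 + 8·240 + 8·351 + 6·239 + 5·103 = 8407. Remainder -887 / 8 ≈ -110.88.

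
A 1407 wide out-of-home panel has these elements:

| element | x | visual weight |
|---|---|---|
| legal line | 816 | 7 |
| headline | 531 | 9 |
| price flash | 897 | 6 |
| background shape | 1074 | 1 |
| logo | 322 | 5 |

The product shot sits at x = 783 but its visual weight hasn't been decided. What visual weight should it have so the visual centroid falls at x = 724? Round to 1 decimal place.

w ≈ 29.1

Existing Σw = 28 (7 + 9 + 6 + 1 + 5); existing moment 7·816 + 9·531 + 6·897 + 1·1074 + 5·322 = 18557.
For the centroid to hit 724: (18557 + w·783) / (28 + w) = 724.
Solving: w = (724·28 − 18557) / (783 − 724) = 1715 / 59 ≈ 29.07.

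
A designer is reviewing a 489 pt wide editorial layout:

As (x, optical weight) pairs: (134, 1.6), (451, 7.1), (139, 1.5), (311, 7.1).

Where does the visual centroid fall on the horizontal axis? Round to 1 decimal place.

x ≈ 337.2

Weights sum to 1.6 + 7.1 + 1.5 + 7.1 = 17.3.
x: (1.6·134 + 7.1·451 + 1.5·139 + 7.1·311) / 17.3 = 5833.1 / 17.3 ≈ 337.17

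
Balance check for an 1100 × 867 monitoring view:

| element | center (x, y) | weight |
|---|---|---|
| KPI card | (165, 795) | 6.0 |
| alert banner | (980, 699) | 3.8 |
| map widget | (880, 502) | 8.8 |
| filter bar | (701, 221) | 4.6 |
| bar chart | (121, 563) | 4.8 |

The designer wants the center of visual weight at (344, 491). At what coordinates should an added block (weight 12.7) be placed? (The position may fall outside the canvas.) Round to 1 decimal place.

(-178.2, 348.1)

After adding the added block, total weight = 6.0 + 3.8 + 8.8 + 4.6 + 4.8 + 12.7 = 40.7.
Along x: (16263.4 + 12.7·x) / 40.7 = 344 (existing moment 6.0·165 + 3.8·980 + 8.8·880 + 4.6·701 + 4.8·121 = 16263.4) ⇒ x = (14000.8 − 16263.4) / 12.7 ≈ -178.16.
Along y: (15562.8 + 12.7·y) / 40.7 = 491 (existing moment 6.0·795 + 3.8·699 + 8.8·502 + 4.6·221 + 4.8·563 = 15562.8) ⇒ y = (19983.7 − 15562.8) / 12.7 ≈ 348.10.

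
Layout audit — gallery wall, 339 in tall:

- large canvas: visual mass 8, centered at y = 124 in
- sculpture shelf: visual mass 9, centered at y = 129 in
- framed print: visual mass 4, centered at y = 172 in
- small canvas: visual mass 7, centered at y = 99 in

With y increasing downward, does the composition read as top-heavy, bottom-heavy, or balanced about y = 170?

Total weight = 8 + 9 + 4 + 7 = 28.
Σw·y = 8·124 + 9·129 + 4·172 + 7·99 = 3534, so ȳ = 3534/28 ≈ 126.21.
126.2 lies above (smaller y than) the midline 170, so the layout is top-heavy.

top-heavy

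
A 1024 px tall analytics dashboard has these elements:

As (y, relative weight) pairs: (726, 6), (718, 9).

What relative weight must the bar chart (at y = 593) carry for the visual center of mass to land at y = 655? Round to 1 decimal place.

Existing Σw = 15 (6 + 9); existing moment 6·726 + 9·718 = 10818.
Set Σw·y/Σw = 655: (10818 + 593w) = 655·(15 + w).
Rearranging, w·(593 − 655) = 655·15 − 10818 = -993, so w ≈ -993/-62 = 16.02.

w ≈ 16.0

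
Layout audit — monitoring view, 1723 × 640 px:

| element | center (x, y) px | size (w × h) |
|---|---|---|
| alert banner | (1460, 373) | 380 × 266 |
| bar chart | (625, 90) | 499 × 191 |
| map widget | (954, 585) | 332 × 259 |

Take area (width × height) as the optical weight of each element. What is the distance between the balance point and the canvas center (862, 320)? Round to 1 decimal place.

Areas → weights: alert banner 380·266 = 101080, bar chart 499·191 = 95309, map widget 332·259 = 85988; Σw = 282377.
x: (101080·1460 + 95309·625 + 85988·954) / 282377 = 289177477 / 282377 ≈ 1024.08
y: (101080·373 + 95309·90 + 85988·585) / 282377 = 96583630 / 282377 ≈ 342.04
From (862, 320): dx = 162.08, dy = 22.04, so the distance is √(dx²+dy²) ≈ 163.57.

≈ 163.6 px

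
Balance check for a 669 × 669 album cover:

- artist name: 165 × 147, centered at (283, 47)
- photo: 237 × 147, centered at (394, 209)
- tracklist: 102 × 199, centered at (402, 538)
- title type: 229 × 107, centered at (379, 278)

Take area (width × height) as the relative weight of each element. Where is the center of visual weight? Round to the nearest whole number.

(366, 252)

Areas: artist name 165·147 = 24255, photo 237·147 = 34839, tracklist 102·199 = 20298, title type 229·107 = 24503. Total weight = 103895.
Σw·x = 24255·283 + 34839·394 + 20298·402 + 24503·379 = 38037164, so x̄ = 38037164/103895 ≈ 366.11.
Σw·y = 24255·47 + 34839·209 + 20298·538 + 24503·278 = 26153494, so ȳ = 26153494/103895 ≈ 251.73.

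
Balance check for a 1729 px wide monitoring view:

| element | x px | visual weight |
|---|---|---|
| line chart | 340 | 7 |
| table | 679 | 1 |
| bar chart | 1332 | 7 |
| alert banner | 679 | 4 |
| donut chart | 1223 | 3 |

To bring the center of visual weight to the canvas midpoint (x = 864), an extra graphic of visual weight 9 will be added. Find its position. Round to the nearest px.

x ≈ 891

With the extra graphic, Σw becomes 7 + 1 + 7 + 4 + 3 + 9 = 31.
Along x: (18768 + 9·x) / 31 = 864 (existing moment 7·340 + 1·679 + 7·1332 + 4·679 + 3·1223 = 18768) ⇒ x = (26784 − 18768) / 9 ≈ 890.67.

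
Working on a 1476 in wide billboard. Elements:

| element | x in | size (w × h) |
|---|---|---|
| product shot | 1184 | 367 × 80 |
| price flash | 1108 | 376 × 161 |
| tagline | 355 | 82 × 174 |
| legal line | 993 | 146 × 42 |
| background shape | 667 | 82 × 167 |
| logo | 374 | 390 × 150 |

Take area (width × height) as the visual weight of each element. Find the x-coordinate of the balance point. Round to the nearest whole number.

x ≈ 789

Areas: product shot 367·80 = 29360, price flash 376·161 = 60536, tagline 82·174 = 14268, legal line 146·42 = 6132, background shape 82·167 = 13694, logo 390·150 = 58500. Total weight = 182490.
Σw·x = 144003242; x̄ = 144003242/182490 ≈ 789.10.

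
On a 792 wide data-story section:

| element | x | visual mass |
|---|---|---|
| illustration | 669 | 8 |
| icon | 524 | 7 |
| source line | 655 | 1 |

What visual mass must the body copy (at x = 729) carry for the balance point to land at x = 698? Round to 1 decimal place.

w ≈ 48.2

Fixed elements: Σw = 8 + 7 + 1 = 16, Σw·x = 8·669 + 7·524 + 1·655 = 9675.
For the centroid to hit 698: (9675 + w·729) / (16 + w) = 698.
So w = (698·16 − 9675)/(729 − 698) = 1493/31 ≈ 48.16.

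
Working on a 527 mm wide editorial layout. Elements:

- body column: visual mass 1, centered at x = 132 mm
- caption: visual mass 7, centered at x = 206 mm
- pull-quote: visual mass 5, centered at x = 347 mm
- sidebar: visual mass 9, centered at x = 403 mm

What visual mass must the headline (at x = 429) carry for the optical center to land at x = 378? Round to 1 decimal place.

w ≈ 27.1

Fixed elements: Σw = 1 + 7 + 5 + 9 = 22, Σw·x = 1·132 + 7·206 + 5·347 + 9·403 = 6936.
Balance at x = 378 requires (6936 + w·429) / (22 + w) = 378.
Rearranging, w·(429 − 378) = 378·22 − 6936 = 1380, so w ≈ 1380/51 = 27.06.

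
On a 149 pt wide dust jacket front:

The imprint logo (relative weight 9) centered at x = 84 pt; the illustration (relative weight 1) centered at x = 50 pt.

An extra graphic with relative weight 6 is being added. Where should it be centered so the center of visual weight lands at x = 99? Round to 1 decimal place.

x ≈ 129.7

After adding the extra graphic, total weight = 9 + 1 + 6 = 16.
Along x: (806 + 6·x) / 16 = 99 (existing moment 9·84 + 1·50 = 806) ⇒ x = (1584 − 806) / 6 ≈ 129.67.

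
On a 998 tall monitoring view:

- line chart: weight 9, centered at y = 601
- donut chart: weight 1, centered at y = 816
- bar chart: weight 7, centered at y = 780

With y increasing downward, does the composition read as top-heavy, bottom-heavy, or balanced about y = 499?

Σw = 9 + 1 + 7 = 17.
y: (9·601 + 1·816 + 7·780) / 17 = 11685 / 17 ≈ 687.35
687.4 vs midline 499 → bottom-heavy.

bottom-heavy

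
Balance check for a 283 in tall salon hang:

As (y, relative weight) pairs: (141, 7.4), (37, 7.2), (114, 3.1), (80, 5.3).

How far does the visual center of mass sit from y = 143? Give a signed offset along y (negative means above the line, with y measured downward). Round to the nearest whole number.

Σw = 7.4 + 7.2 + 3.1 + 5.3 = 23.0.
y-moment: 7.4·141 + 7.2·37 + 3.1·114 + 5.3·80 = 2087.2; centroid 2087.2/23.0 ≈ 90.75.
Against y = 143, that's 90.75 − 143 = -52.25.

≈ -52 in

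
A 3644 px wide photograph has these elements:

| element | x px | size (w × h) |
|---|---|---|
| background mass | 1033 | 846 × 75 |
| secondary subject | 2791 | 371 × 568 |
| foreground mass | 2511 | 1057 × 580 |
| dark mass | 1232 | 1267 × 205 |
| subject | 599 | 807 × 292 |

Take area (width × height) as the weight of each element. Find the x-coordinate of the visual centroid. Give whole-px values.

Areas → weights: background mass 846·75 = 63450, secondary subject 371·568 = 210728, foreground mass 1057·580 = 613060, dark mass 1267·205 = 259735, subject 807·292 = 235644; Σw = 1382617.
Σw·x = 63450·1033 + 210728·2791 + 613060·2511 + 259735·1232 + 235644·599 = 2654223634, so x̄ = 2654223634/1382617 ≈ 1919.71.

x ≈ 1920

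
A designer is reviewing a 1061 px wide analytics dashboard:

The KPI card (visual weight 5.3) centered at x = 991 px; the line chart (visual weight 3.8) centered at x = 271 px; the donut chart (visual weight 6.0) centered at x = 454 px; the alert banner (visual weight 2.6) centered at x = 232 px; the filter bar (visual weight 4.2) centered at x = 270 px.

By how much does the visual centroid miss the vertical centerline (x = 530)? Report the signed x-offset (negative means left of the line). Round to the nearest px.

Total weight = 5.3 + 3.8 + 6.0 + 2.6 + 4.2 = 21.9.
x: (5.3·991 + 3.8·271 + 6.0·454 + 2.6·232 + 4.2·270) / 21.9 = 10743.3 / 21.9 ≈ 490.56
Against x = 530, that's 490.56 − 530 = -39.44.

≈ -39 px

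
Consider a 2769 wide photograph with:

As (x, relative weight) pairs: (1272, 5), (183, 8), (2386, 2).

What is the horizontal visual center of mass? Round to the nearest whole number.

x ≈ 840

Weights sum to 5 + 8 + 2 = 15.
x: (5·1272 + 8·183 + 2·2386) / 15 = 12596 / 15 ≈ 839.73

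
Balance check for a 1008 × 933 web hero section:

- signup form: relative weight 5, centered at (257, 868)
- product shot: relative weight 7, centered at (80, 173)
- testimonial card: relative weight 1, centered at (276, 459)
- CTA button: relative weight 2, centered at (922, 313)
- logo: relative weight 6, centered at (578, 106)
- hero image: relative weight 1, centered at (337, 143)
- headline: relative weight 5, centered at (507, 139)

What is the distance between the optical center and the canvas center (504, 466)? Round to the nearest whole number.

Total weight = 5 + 7 + 1 + 2 + 6 + 1 + 5 = 27.
Σw·x = 10305; x̄ = 10305/27 ≈ 381.67.
y: moment 8110 / weight 27 ≈ 300.37
Offset from (504, 466): Δx ≈ -122.33, Δy ≈ -165.63; distance = √(Δx² + Δy²) ≈ 205.91.

≈ 206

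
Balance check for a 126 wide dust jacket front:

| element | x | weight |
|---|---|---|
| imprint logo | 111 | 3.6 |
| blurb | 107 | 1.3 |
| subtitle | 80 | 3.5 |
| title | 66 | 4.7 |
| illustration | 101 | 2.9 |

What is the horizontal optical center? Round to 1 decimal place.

x ≈ 88.9

Total weight = 3.6 + 1.3 + 3.5 + 4.7 + 2.9 = 16.0.
x-moment: 3.6·111 + 1.3·107 + 3.5·80 + 4.7·66 + 2.9·101 = 1421.8; centroid 1421.8/16.0 ≈ 88.86.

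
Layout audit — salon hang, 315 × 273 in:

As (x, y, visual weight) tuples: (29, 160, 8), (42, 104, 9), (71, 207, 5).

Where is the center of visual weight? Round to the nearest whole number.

(44, 148)

Total weight = 8 + 9 + 5 = 22.
Σw·x = 8·29 + 9·42 + 5·71 = 965, so x̄ = 965/22 ≈ 43.86.
Σw·y = 8·160 + 9·104 + 5·207 = 3251, so ȳ = 3251/22 ≈ 147.77.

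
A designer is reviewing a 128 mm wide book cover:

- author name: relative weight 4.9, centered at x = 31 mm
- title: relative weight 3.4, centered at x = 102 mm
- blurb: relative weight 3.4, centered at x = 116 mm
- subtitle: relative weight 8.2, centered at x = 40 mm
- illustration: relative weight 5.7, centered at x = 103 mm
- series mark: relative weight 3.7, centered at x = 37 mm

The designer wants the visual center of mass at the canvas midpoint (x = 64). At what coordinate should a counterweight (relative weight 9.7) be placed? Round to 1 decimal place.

With the counterweight, Σw becomes 4.9 + 3.4 + 3.4 + 8.2 + 5.7 + 3.7 + 9.7 = 39.0.
x: target moment 39.0×64 = 2496.0; current 4.9·31 + 3.4·102 + 3.4·116 + 8.2·40 + 5.7·103 + 3.7·37 = 1945.1; the counterweight supplies 550.9, so x = 550.9/9.7 ≈ 56.79.

x ≈ 56.8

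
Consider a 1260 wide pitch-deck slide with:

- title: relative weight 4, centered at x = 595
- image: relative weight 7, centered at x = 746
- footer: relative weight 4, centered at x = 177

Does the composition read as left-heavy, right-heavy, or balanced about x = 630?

left-heavy

Weights sum to 4 + 7 + 4 = 15.
Σw·x = 4·595 + 7·746 + 4·177 = 8310, so x̄ = 8310/15 ≈ 554.00.
554.0 vs midline 630 → left-heavy.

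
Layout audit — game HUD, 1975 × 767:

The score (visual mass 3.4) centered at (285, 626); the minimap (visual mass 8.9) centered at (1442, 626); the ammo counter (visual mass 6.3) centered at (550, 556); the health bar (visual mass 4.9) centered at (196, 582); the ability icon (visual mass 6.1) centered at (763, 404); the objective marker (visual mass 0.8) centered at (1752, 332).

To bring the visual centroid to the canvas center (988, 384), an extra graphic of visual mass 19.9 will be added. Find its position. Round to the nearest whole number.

(1277, 127)

After adding the extra graphic, total weight = 3.4 + 8.9 + 6.3 + 4.9 + 6.1 + 0.8 + 19.9 = 50.3.
Along x: (24284.1 + 19.9·x) / 50.3 = 988 (existing moment 3.4·285 + 8.9·1442 + 6.3·550 + 4.9·196 + 6.1·763 + 0.8·1752 = 24284.1) ⇒ x = (49696.4 − 24284.1) / 19.9 ≈ 1277.00.
Along y: (16784.4 + 19.9·y) / 50.3 = 384 (existing moment 3.4·626 + 8.9·626 + 6.3·556 + 4.9·582 + 6.1·404 + 0.8·332 = 16784.4) ⇒ y = (19315.2 − 16784.4) / 19.9 ≈ 127.18.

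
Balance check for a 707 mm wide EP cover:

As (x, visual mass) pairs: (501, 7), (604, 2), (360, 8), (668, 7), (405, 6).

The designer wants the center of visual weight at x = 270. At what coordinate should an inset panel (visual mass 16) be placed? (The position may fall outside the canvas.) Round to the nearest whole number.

x ≈ -143

New total weight: (7 + 2 + 8 + 7 + 6) + 16 = 46.
Along x: (14701 + 16·x) / 46 = 270 (existing moment 7·501 + 2·604 + 8·360 + 7·668 + 6·405 = 14701) ⇒ x = (12420 − 14701) / 16 ≈ -142.56.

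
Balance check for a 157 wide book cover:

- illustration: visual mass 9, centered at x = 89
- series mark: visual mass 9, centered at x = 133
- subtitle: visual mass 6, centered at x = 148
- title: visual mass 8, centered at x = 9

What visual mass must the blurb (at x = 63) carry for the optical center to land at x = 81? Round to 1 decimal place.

Fixed elements: Σw = 9 + 9 + 6 + 8 = 32, Σw·x = 9·89 + 9·133 + 6·148 + 8·9 = 2958.
Set Σw·x/Σw = 81: (2958 + 63w) = 81·(32 + w).
So w = (81·32 − 2958)/(63 − 81) = -366/-18 ≈ 20.33.

w ≈ 20.3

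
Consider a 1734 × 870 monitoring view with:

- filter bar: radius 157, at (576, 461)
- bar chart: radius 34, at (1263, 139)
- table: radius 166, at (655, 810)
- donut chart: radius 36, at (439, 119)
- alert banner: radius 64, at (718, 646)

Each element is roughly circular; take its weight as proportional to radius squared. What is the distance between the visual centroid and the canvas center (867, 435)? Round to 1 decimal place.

Weights ∝ r²: filter bar 157² = 24649, bar chart 34² = 1156, table 166² = 27556, donut chart 36² = 1296, alert banner 64² = 4096; Σw = 58753.
x-moment: 24649·576 + 1156·1263 + 27556·655 + 1296·439 + 4096·718 = 37216904; centroid 37216904/58753 ≈ 633.45.
y-moment: 24649·461 + 1156·139 + 27556·810 + 1296·119 + 4096·646 = 36644473; centroid 36644473/58753 ≈ 623.70.
Relative to (867, 435): Δ = (-233.55, 188.70); |Δ| = √(-233.55² + 188.70²) ≈ 300.26.

≈ 300.3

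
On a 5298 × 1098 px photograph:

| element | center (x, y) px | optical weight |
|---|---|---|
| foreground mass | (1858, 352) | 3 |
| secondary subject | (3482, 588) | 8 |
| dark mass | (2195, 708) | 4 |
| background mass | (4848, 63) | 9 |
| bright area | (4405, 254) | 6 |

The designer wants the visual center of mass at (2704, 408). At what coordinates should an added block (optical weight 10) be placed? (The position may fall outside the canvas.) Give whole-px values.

(-411, 564)

After adding the added block, total weight = 3 + 8 + 4 + 9 + 6 + 10 = 40.
x: need Σw·x = 40·2704 = 108160. Existing = 3·1858 + 8·3482 + 4·2195 + 9·4848 + 6·4405 = 112272. Remainder -4112 / 10 ≈ -411.20.
y: need Σw·y = 40·408 = 16320. Existing = 3·352 + 8·588 + 4·708 + 9·63 + 6·254 = 10683. Remainder 5637 / 10 ≈ 563.70.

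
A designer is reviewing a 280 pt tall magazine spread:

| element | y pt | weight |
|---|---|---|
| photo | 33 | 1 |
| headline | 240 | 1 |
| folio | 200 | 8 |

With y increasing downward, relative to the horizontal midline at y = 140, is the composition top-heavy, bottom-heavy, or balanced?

bottom-heavy

Σw = 1 + 1 + 8 = 10.
y-moment: 1·33 + 1·240 + 8·200 = 1873; centroid 1873/10 ≈ 187.30.
187.3 lies below (larger y than) the midline 140, so the layout is bottom-heavy.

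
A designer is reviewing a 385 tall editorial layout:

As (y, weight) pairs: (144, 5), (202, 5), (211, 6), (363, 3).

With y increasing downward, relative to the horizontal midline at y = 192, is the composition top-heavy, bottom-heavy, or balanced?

Total weight = 5 + 5 + 6 + 3 = 19.
y-moment: 5·144 + 5·202 + 6·211 + 3·363 = 4085; centroid 4085/19 ≈ 215.00.
215.0 lies below (larger y than) the midline 192, so the layout is bottom-heavy.

bottom-heavy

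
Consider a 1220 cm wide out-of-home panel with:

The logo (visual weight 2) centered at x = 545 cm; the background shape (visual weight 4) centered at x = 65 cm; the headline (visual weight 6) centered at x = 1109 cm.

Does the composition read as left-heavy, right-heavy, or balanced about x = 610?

Σw = 2 + 4 + 6 = 12.
Σw·x = 2·545 + 4·65 + 6·1109 = 8004, so x̄ = 8004/12 ≈ 667.00.
667.0 vs midline 610 → right-heavy.

right-heavy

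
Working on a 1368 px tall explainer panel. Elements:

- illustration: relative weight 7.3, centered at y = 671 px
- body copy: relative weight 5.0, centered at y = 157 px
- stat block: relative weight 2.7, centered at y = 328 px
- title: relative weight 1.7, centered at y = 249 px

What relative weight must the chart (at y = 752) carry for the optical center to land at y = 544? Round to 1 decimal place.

w ≈ 10.1

Existing Σw = 16.7 (7.3 + 5.0 + 2.7 + 1.7); existing moment 7.3·671 + 5.0·157 + 2.7·328 + 1.7·249 = 6992.2.
For the centroid to hit 544: (6992.2 + w·752) / (16.7 + w) = 544.
Rearranging, w·(752 − 544) = 544·16.7 − 6992.2 = 2092.6, so w ≈ 2092.6/208 = 10.06.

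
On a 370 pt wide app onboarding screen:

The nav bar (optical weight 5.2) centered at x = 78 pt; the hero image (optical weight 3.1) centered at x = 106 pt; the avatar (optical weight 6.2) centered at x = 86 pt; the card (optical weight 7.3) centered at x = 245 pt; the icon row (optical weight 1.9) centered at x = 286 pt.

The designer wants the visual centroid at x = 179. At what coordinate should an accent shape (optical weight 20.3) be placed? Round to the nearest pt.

x ≈ 211

New total weight: (5.2 + 3.1 + 6.2 + 7.3 + 1.9) + 20.3 = 44.0.
x: target moment 44.0×179 = 7876.0; current 5.2·78 + 3.1·106 + 6.2·86 + 7.3·245 + 1.9·286 = 3599.3; the accent shape supplies 4276.7, so x = 4276.7/20.3 ≈ 210.67.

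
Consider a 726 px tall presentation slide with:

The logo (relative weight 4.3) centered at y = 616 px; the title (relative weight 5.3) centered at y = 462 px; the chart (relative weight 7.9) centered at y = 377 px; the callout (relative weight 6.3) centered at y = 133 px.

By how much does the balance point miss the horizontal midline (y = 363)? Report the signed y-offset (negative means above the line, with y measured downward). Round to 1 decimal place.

Σw = 4.3 + 5.3 + 7.9 + 6.3 = 23.8.
Σw·y = 4.3·616 + 5.3·462 + 7.9·377 + 6.3·133 = 8913.6, so ȳ = 8913.6/23.8 ≈ 374.52.
Against y = 363, that's 374.52 − 363 = 11.52.

≈ 11.5 px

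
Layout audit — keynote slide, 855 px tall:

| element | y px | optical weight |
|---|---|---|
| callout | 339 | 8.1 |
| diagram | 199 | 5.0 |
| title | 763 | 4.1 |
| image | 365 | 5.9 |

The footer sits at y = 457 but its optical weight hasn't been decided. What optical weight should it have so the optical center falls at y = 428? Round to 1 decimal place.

Existing Σw = 23.1 (8.1 + 5.0 + 4.1 + 5.9); existing moment 8.1·339 + 5.0·199 + 4.1·763 + 5.9·365 = 9022.7.
Set Σw·y/Σw = 428: (9022.7 + 457w) = 428·(23.1 + w).
So w = (428·23.1 − 9022.7)/(457 − 428) = 864.1/29 ≈ 29.80.

w ≈ 29.8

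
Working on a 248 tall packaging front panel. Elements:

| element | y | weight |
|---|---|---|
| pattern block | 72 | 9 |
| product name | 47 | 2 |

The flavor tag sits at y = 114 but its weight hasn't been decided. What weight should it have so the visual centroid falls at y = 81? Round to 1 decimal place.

w ≈ 4.5

Fixed elements: Σw = 9 + 2 = 11, Σw·y = 9·72 + 2·47 = 742.
For the centroid to hit 81: (742 + w·114) / (11 + w) = 81.
Solving: w = (81·11 − 742) / (114 − 81) = 149 / 33 ≈ 4.52.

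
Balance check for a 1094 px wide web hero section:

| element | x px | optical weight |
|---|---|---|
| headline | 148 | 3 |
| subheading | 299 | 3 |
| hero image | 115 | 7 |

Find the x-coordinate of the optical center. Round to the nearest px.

x ≈ 165

Total weight = 3 + 3 + 7 = 13.
x: (3·148 + 3·299 + 7·115) / 13 = 2146 / 13 ≈ 165.08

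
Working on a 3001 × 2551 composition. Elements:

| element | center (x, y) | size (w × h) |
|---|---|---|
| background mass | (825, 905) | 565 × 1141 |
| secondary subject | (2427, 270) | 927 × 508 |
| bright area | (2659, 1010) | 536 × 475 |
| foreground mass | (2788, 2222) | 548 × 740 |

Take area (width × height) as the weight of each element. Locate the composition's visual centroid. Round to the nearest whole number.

Taking area as weight: background mass 565·1141 = 644665, secondary subject 927·508 = 470916, bright area 536·475 = 254600, foreground mass 548·740 = 405520. Sum 1775701.
x: (644665·825 + 470916·2427 + 254600·2659 + 405520·2788) / 1775701 = 3482332917 / 1775701 ≈ 1961.10
y: (644665·905 + 470916·270 + 254600·1010 + 405520·2222) / 1775701 = 1868780585 / 1775701 ≈ 1052.42

(1961, 1052)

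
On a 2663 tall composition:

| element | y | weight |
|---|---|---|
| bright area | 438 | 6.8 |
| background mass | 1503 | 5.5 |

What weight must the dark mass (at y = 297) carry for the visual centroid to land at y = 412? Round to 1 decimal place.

w ≈ 53.7

Existing Σw = 12.3 (6.8 + 5.5); existing moment 6.8·438 + 5.5·1503 = 11244.9.
Set Σw·y/Σw = 412: (11244.9 + 297w) = 412·(12.3 + w).
Rearranging, w·(297 − 412) = 412·12.3 − 11244.9 = -6177.3, so w ≈ -6177.3/-115 = 53.72.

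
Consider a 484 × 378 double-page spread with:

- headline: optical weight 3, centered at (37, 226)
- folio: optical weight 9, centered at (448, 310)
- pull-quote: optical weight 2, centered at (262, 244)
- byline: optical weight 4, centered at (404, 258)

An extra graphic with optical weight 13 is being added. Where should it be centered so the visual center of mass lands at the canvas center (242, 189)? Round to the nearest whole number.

(94, 67)

New total weight: (3 + 9 + 2 + 4) + 13 = 31.
x: target moment 31×242 = 7502; current 3·37 + 9·448 + 2·262 + 4·404 = 6283; the extra graphic supplies 1219, so x = 1219/13 ≈ 93.77.
y: target moment 31×189 = 5859; current 3·226 + 9·310 + 2·244 + 4·258 = 4988; the extra graphic supplies 871, so y = 871/13 ≈ 67.00.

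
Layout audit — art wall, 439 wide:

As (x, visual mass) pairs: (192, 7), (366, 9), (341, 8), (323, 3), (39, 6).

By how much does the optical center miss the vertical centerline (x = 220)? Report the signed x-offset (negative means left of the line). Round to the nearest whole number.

≈ 40

Σw = 7 + 9 + 8 + 3 + 6 = 33.
Σw·x = 7·192 + 9·366 + 8·341 + 3·323 + 6·39 = 8569, so x̄ = 8569/33 ≈ 259.67.
Against x = 220, that's 259.67 − 220 = 39.67.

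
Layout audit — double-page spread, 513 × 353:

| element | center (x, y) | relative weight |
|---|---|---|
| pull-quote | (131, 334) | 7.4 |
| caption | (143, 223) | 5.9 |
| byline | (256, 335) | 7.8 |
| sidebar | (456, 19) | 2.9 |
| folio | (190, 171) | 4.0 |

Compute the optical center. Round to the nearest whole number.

(210, 255)

Weights sum to 7.4 + 5.9 + 7.8 + 2.9 + 4.0 = 28.0.
Σw·x = 7.4·131 + 5.9·143 + 7.8·256 + 2.9·456 + 4.0·190 = 5892.3, so x̄ = 5892.3/28.0 ≈ 210.44.
Σw·y = 7.4·334 + 5.9·223 + 7.8·335 + 2.9·19 + 4.0·171 = 7139.4, so ȳ = 7139.4/28.0 ≈ 254.98.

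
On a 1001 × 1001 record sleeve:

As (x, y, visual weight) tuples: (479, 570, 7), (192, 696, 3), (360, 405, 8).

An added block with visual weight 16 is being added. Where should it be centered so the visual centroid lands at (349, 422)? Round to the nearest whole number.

(316, 314)

After adding the added block, total weight = 7 + 3 + 8 + 16 = 34.
x: target moment 34×349 = 11866; current 7·479 + 3·192 + 8·360 = 6809; the added block supplies 5057, so x = 5057/16 ≈ 316.06.
y: target moment 34×422 = 14348; current 7·570 + 3·696 + 8·405 = 9318; the added block supplies 5030, so y = 5030/16 ≈ 314.38.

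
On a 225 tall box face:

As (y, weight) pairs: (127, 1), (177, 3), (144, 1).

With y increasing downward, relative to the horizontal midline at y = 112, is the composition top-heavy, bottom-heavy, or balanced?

Σw = 1 + 3 + 1 = 5.
y-moment: 1·127 + 3·177 + 1·144 = 802; centroid 802/5 ≈ 160.40.
160.4 lies below (larger y than) the midline 112, so the layout is bottom-heavy.

bottom-heavy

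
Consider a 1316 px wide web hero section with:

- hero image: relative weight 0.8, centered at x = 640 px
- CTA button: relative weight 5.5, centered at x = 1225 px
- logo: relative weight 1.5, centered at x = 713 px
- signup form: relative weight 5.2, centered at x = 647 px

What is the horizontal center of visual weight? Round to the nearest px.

x ≈ 899

Σw = 0.8 + 5.5 + 1.5 + 5.2 = 13.0.
x-moment: 0.8·640 + 5.5·1225 + 1.5·713 + 5.2·647 = 11683.4; centroid 11683.4/13.0 ≈ 898.72.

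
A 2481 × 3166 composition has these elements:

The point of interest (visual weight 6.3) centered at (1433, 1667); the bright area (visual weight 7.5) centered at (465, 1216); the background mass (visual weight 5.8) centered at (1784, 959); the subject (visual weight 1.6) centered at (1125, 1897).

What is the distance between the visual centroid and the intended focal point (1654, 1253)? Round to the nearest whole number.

Weights sum to 6.3 + 7.5 + 5.8 + 1.6 = 21.2.
x: (6.3·1433 + 7.5·465 + 5.8·1784 + 1.6·1125) / 21.2 = 24662.6 / 21.2 ≈ 1163.33
y: (6.3·1667 + 7.5·1216 + 5.8·959 + 1.6·1897) / 21.2 = 28219.5 / 21.2 ≈ 1331.11
Offset from (1654, 1253): Δx ≈ -490.67, Δy ≈ 78.11; distance = √(Δx² + Δy²) ≈ 496.85.

≈ 497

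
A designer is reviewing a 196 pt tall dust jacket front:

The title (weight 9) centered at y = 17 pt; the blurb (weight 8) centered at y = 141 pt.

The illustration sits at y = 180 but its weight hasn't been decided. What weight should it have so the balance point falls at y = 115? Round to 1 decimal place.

w ≈ 10.4

Fixed elements: Σw = 9 + 8 = 17, Σw·y = 9·17 + 8·141 = 1281.
For the centroid to hit 115: (1281 + w·180) / (17 + w) = 115.
Solving: w = (115·17 − 1281) / (180 − 115) = 674 / 65 ≈ 10.37.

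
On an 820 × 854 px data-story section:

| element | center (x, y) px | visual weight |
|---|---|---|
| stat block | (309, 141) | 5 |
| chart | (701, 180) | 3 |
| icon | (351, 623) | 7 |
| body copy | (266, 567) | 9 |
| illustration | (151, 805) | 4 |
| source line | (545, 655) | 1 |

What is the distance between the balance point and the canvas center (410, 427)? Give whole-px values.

≈ 108 px

Weights sum to 5 + 3 + 7 + 9 + 4 + 1 = 29.
Σw·x = 5·309 + 3·701 + 7·351 + 9·266 + 4·151 + 1·545 = 9648, so x̄ = 9648/29 ≈ 332.69.
Σw·y = 5·141 + 3·180 + 7·623 + 9·567 + 4·805 + 1·655 = 14584, so ȳ = 14584/29 ≈ 502.90.
Relative to (410, 427): Δ = (-77.31, 75.90); |Δ| = √(-77.31² + 75.90²) ≈ 108.34.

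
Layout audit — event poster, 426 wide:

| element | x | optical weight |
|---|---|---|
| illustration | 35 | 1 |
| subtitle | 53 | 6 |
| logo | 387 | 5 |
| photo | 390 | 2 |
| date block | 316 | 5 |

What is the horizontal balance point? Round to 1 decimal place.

Σw = 1 + 6 + 5 + 2 + 5 = 19.
x: (1·35 + 6·53 + 5·387 + 2·390 + 5·316) / 19 = 4648 / 19 ≈ 244.63

x ≈ 244.6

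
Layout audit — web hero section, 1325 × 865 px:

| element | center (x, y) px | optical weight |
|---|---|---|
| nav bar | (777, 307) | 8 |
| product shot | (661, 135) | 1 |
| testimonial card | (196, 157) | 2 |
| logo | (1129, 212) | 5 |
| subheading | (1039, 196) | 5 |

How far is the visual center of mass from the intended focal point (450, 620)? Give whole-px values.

≈ 564 px

Σw = 8 + 1 + 2 + 5 + 5 = 21.
x-moment: 8·777 + 1·661 + 2·196 + 5·1129 + 5·1039 = 18109; centroid 18109/21 ≈ 862.33.
y-moment: 8·307 + 1·135 + 2·157 + 5·212 + 5·196 = 4945; centroid 4945/21 ≈ 235.48.
Offset from (450, 620): Δx ≈ 412.33, Δy ≈ -384.52; distance = √(Δx² + Δy²) ≈ 563.81.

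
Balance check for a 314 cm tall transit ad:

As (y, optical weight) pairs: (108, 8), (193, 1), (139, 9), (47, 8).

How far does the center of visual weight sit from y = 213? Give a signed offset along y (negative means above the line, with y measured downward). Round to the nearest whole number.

Σw = 8 + 1 + 9 + 8 = 26.
y-moment: 8·108 + 1·193 + 9·139 + 8·47 = 2684; centroid 2684/26 ≈ 103.23.
Against y = 213, that's 103.23 − 213 = -109.77.

≈ -110 cm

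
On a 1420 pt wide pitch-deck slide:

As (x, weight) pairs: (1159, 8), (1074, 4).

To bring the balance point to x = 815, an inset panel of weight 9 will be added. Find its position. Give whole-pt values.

x ≈ 394

With the inset panel, Σw becomes 8 + 4 + 9 = 21.
x: target moment 21×815 = 17115; current 8·1159 + 4·1074 = 13568; the inset panel supplies 3547, so x = 3547/9 ≈ 394.11.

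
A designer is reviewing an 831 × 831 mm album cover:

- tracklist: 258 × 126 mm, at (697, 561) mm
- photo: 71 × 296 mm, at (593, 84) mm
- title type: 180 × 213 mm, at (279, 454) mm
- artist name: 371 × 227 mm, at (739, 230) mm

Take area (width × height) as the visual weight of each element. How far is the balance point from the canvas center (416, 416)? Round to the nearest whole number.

≈ 219 mm

Areas: tracklist 258·126 = 32508, photo 71·296 = 21016, title type 180·213 = 38340, artist name 371·227 = 84217. Total weight = 176081.
x: (32508·697 + 21016·593 + 38340·279 + 84217·739) / 176081 = 108053787 / 176081 ≈ 613.66
y: (32508·561 + 21016·84 + 38340·454 + 84217·230) / 176081 = 56778602 / 176081 ≈ 322.46
From (416, 416): dx = 197.66, dy = -93.54, so the distance is √(dx²+dy²) ≈ 218.68.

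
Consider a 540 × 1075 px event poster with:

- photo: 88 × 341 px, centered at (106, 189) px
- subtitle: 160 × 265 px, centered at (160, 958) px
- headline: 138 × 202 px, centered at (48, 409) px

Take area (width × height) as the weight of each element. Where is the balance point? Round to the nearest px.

Taking area as weight: photo 88·341 = 30008, subtitle 160·265 = 42400, headline 138·202 = 27876. Sum 100284.
x: (30008·106 + 42400·160 + 27876·48) / 100284 = 11302896 / 100284 ≈ 112.71
y: (30008·189 + 42400·958 + 27876·409) / 100284 = 57691996 / 100284 ≈ 575.29

(113, 575)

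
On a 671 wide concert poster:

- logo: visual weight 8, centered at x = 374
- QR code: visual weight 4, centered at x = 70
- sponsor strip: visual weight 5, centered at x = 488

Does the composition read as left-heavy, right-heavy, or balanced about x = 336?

balanced

Total weight = 8 + 4 + 5 = 17.
x: (8·374 + 4·70 + 5·488) / 17 = 5712 / 17 ≈ 336.00
That equals the midline 336 — balanced.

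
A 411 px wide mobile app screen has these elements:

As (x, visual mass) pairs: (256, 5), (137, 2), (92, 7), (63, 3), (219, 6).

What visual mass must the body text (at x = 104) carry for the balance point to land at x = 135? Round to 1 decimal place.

w ≈ 19.2

Known weights sum to 5 + 2 + 7 + 3 + 6 = 23; their moment is 5·256 + 2·137 + 7·92 + 3·63 + 6·219 = 3701.
Set Σw·x/Σw = 135: (3701 + 104w) = 135·(23 + w).
Solving: w = (135·23 − 3701) / (104 − 135) = -596 / -31 ≈ 19.23.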